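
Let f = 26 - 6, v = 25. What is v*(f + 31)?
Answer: 1275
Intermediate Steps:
f = 20
v*(f + 31) = 25*(20 + 31) = 25*51 = 1275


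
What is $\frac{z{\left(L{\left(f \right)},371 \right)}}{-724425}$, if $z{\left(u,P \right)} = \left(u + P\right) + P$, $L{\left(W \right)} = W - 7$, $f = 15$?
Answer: $- \frac{10}{9659} \approx -0.0010353$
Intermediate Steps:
$L{\left(W \right)} = -7 + W$
$z{\left(u,P \right)} = u + 2 P$ ($z{\left(u,P \right)} = \left(P + u\right) + P = u + 2 P$)
$\frac{z{\left(L{\left(f \right)},371 \right)}}{-724425} = \frac{\left(-7 + 15\right) + 2 \cdot 371}{-724425} = \left(8 + 742\right) \left(- \frac{1}{724425}\right) = 750 \left(- \frac{1}{724425}\right) = - \frac{10}{9659}$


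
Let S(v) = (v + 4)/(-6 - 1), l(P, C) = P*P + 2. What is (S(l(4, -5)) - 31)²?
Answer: 57121/49 ≈ 1165.7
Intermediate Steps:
l(P, C) = 2 + P² (l(P, C) = P² + 2 = 2 + P²)
S(v) = -4/7 - v/7 (S(v) = (4 + v)/(-7) = (4 + v)*(-⅐) = -4/7 - v/7)
(S(l(4, -5)) - 31)² = ((-4/7 - (2 + 4²)/7) - 31)² = ((-4/7 - (2 + 16)/7) - 31)² = ((-4/7 - ⅐*18) - 31)² = ((-4/7 - 18/7) - 31)² = (-22/7 - 31)² = (-239/7)² = 57121/49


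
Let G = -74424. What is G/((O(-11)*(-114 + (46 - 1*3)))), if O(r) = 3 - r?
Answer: 5316/71 ≈ 74.873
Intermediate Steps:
G/((O(-11)*(-114 + (46 - 1*3)))) = -74424*1/((-114 + (46 - 1*3))*(3 - 1*(-11))) = -74424*1/((-114 + (46 - 3))*(3 + 11)) = -74424*1/(14*(-114 + 43)) = -74424/(14*(-71)) = -74424/(-994) = -74424*(-1/994) = 5316/71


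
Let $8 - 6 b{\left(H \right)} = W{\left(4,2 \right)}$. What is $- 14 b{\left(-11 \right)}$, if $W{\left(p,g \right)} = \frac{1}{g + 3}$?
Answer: $- \frac{91}{5} \approx -18.2$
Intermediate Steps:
$W{\left(p,g \right)} = \frac{1}{3 + g}$
$b{\left(H \right)} = \frac{13}{10}$ ($b{\left(H \right)} = \frac{4}{3} - \frac{1}{6 \left(3 + 2\right)} = \frac{4}{3} - \frac{1}{6 \cdot 5} = \frac{4}{3} - \frac{1}{30} = \frac{13}{10}$)
$- 14 b{\left(-11 \right)} = \left(-14\right) \frac{13}{10} = - \frac{91}{5}$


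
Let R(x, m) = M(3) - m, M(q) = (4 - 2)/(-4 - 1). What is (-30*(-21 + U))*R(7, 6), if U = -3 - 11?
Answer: -6720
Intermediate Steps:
M(q) = -⅖ (M(q) = 2/(-5) = 2*(-⅕) = -⅖)
U = -14
R(x, m) = -⅖ - m
(-30*(-21 + U))*R(7, 6) = (-30*(-21 - 14))*(-⅖ - 1*6) = (-30*(-35))*(-⅖ - 6) = 1050*(-32/5) = -6720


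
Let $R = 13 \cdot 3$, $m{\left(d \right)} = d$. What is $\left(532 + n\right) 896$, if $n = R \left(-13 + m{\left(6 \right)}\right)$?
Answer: $232064$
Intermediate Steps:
$R = 39$
$n = -273$ ($n = 39 \left(-13 + 6\right) = 39 \left(-7\right) = -273$)
$\left(532 + n\right) 896 = \left(532 - 273\right) 896 = 259 \cdot 896 = 232064$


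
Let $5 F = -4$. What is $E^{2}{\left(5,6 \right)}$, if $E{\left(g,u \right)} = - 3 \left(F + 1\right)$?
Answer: $\frac{9}{25} \approx 0.36$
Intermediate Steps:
$F = - \frac{4}{5}$ ($F = \frac{1}{5} \left(-4\right) = - \frac{4}{5} \approx -0.8$)
$E{\left(g,u \right)} = - \frac{3}{5}$ ($E{\left(g,u \right)} = - 3 \left(- \frac{4}{5} + 1\right) = \left(-3\right) \frac{1}{5} = - \frac{3}{5}$)
$E^{2}{\left(5,6 \right)} = \left(- \frac{3}{5}\right)^{2} = \frac{9}{25}$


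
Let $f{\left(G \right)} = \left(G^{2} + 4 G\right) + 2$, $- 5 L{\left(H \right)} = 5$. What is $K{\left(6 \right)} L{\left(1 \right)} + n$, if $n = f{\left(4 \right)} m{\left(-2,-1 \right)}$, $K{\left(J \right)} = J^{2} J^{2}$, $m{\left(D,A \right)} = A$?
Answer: $-1330$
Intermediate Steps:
$L{\left(H \right)} = -1$ ($L{\left(H \right)} = \left(- \frac{1}{5}\right) 5 = -1$)
$f{\left(G \right)} = 2 + G^{2} + 4 G$
$K{\left(J \right)} = J^{4}$
$n = -34$ ($n = \left(2 + 4^{2} + 4 \cdot 4\right) \left(-1\right) = \left(2 + 16 + 16\right) \left(-1\right) = 34 \left(-1\right) = -34$)
$K{\left(6 \right)} L{\left(1 \right)} + n = 6^{4} \left(-1\right) - 34 = 1296 \left(-1\right) - 34 = -1296 - 34 = -1330$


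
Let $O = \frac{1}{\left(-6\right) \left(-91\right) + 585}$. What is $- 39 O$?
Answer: $- \frac{1}{29} \approx -0.034483$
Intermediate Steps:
$O = \frac{1}{1131}$ ($O = \frac{1}{546 + 585} = \frac{1}{1131} \approx 0.00088417$)
$- 39 O = \left(-39\right) \frac{1}{1131} = - \frac{1}{29}$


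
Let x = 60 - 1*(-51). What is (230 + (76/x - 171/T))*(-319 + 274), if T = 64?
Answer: -24297045/2368 ≈ -10261.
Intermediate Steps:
x = 111 (x = 60 + 51 = 111)
(230 + (76/x - 171/T))*(-319 + 274) = (230 + (76/111 - 171/64))*(-319 + 274) = (230 + (76*(1/111) - 171*1/64))*(-45) = (230 + (76/111 - 171/64))*(-45) = (230 - 14117/7104)*(-45) = (1619803/7104)*(-45) = -24297045/2368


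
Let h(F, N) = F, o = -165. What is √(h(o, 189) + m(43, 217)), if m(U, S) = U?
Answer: I*√122 ≈ 11.045*I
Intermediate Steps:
√(h(o, 189) + m(43, 217)) = √(-165 + 43) = √(-122) = I*√122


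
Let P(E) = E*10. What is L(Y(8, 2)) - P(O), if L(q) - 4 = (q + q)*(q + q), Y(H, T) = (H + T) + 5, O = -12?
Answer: 1024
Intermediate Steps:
P(E) = 10*E
Y(H, T) = 5 + H + T
L(q) = 4 + 4*q**2 (L(q) = 4 + (q + q)*(q + q) = 4 + (2*q)*(2*q) = 4 + 4*q**2)
L(Y(8, 2)) - P(O) = (4 + 4*(5 + 8 + 2)**2) - 10*(-12) = (4 + 4*15**2) - 1*(-120) = (4 + 4*225) + 120 = (4 + 900) + 120 = 904 + 120 = 1024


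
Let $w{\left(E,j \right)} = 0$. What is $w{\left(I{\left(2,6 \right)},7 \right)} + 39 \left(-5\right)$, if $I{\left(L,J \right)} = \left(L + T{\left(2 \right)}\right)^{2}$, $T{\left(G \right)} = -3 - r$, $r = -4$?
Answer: $-195$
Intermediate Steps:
$T{\left(G \right)} = 1$ ($T{\left(G \right)} = -3 - -4 = -3 + 4 = 1$)
$I{\left(L,J \right)} = \left(1 + L\right)^{2}$ ($I{\left(L,J \right)} = \left(L + 1\right)^{2} = \left(1 + L\right)^{2}$)
$w{\left(I{\left(2,6 \right)},7 \right)} + 39 \left(-5\right) = 0 + 39 \left(-5\right) = 0 - 195 = -195$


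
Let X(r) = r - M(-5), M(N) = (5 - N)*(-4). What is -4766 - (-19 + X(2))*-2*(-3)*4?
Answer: -5318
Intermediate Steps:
M(N) = -20 + 4*N
X(r) = 40 + r (X(r) = r - (-20 + 4*(-5)) = r - (-20 - 20) = r - 1*(-40) = r + 40 = 40 + r)
-4766 - (-19 + X(2))*-2*(-3)*4 = -4766 - (-19 + (40 + 2))*-2*(-3)*4 = -4766 - (-19 + 42)*6*4 = -4766 - 23*24 = -4766 - 1*552 = -4766 - 552 = -5318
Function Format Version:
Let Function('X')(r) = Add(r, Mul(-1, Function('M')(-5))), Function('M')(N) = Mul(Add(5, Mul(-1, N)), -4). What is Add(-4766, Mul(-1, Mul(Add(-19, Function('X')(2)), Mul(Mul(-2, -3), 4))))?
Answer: -5318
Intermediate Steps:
Function('M')(N) = Add(-20, Mul(4, N))
Function('X')(r) = Add(40, r) (Function('X')(r) = Add(r, Mul(-1, Add(-20, Mul(4, -5)))) = Add(r, Mul(-1, Add(-20, -20))) = Add(r, Mul(-1, -40)) = Add(r, 40) = Add(40, r))
Add(-4766, Mul(-1, Mul(Add(-19, Function('X')(2)), Mul(Mul(-2, -3), 4)))) = Add(-4766, Mul(-1, Mul(Add(-19, Add(40, 2)), Mul(Mul(-2, -3), 4)))) = Add(-4766, Mul(-1, Mul(Add(-19, 42), Mul(6, 4)))) = Add(-4766, Mul(-1, Mul(23, 24))) = Add(-4766, Mul(-1, 552)) = Add(-4766, -552) = -5318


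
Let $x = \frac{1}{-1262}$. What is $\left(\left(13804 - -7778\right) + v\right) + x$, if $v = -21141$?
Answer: $\frac{556541}{1262} \approx 441.0$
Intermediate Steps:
$x = - \frac{1}{1262} \approx -0.00079239$
$\left(\left(13804 - -7778\right) + v\right) + x = \left(\left(13804 - -7778\right) - 21141\right) - \frac{1}{1262} = \left(\left(13804 + 7778\right) - 21141\right) - \frac{1}{1262} = \left(21582 - 21141\right) - \frac{1}{1262} = 441 - \frac{1}{1262} = \frac{556541}{1262}$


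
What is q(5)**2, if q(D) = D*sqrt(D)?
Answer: 125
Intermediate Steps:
q(D) = D**(3/2)
q(5)**2 = (5**(3/2))**2 = (5*sqrt(5))**2 = 125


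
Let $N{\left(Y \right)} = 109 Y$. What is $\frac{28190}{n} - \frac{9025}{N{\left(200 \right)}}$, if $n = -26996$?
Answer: $- \frac{8581809}{5885128} \approx -1.4582$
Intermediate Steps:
$\frac{28190}{n} - \frac{9025}{N{\left(200 \right)}} = \frac{28190}{-26996} - \frac{9025}{109 \cdot 200} = 28190 \left(- \frac{1}{26996}\right) - \frac{9025}{21800} = - \frac{14095}{13498} - \frac{361}{872} = - \frac{8581809}{5885128}$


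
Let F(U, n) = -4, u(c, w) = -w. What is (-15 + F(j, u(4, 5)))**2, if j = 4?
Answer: 361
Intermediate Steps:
(-15 + F(j, u(4, 5)))**2 = (-15 - 4)**2 = (-19)**2 = 361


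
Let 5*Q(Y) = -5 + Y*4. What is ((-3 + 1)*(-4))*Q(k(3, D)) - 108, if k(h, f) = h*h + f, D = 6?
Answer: -20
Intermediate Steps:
k(h, f) = f + h**2 (k(h, f) = h**2 + f = f + h**2)
Q(Y) = -1 + 4*Y/5 (Q(Y) = (-5 + Y*4)/5 = (-5 + 4*Y)/5 = -1 + 4*Y/5)
((-3 + 1)*(-4))*Q(k(3, D)) - 108 = ((-3 + 1)*(-4))*(-1 + 4*(6 + 3**2)/5) - 108 = (-2*(-4))*(-1 + 4*(6 + 9)/5) - 108 = 8*(-1 + (4/5)*15) - 108 = 8*(-1 + 12) - 108 = 8*11 - 108 = 88 - 108 = -20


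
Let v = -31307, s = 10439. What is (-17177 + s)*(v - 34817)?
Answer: 445543512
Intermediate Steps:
(-17177 + s)*(v - 34817) = (-17177 + 10439)*(-31307 - 34817) = -6738*(-66124) = 445543512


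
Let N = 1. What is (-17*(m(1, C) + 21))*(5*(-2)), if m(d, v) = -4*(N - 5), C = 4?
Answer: 6290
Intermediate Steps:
m(d, v) = 16 (m(d, v) = -4*(1 - 5) = -4*(-4) = 16)
(-17*(m(1, C) + 21))*(5*(-2)) = (-17*(16 + 21))*(5*(-2)) = -17*37*(-10) = -629*(-10) = 6290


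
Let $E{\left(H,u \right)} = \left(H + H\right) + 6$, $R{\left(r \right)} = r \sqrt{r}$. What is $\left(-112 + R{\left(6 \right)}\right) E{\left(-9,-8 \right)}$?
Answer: $1344 - 72 \sqrt{6} \approx 1167.6$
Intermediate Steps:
$R{\left(r \right)} = r^{\frac{3}{2}}$
$E{\left(H,u \right)} = 6 + 2 H$ ($E{\left(H,u \right)} = 2 H + 6 = 6 + 2 H$)
$\left(-112 + R{\left(6 \right)}\right) E{\left(-9,-8 \right)} = \left(-112 + 6^{\frac{3}{2}}\right) \left(6 + 2 \left(-9\right)\right) = \left(-112 + 6 \sqrt{6}\right) \left(6 - 18\right) = \left(-112 + 6 \sqrt{6}\right) \left(-12\right) = 1344 - 72 \sqrt{6}$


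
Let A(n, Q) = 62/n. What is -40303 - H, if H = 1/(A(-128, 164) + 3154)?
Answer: -8134153039/201825 ≈ -40303.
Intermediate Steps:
H = 64/201825 (H = 1/(62/(-128) + 3154) = 1/(62*(-1/128) + 3154) = 1/(-31/64 + 3154) = 1/(201825/64) = 64/201825 ≈ 0.00031711)
-40303 - H = -40303 - 1*64/201825 = -40303 - 64/201825 = -8134153039/201825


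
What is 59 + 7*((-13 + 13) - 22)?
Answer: -95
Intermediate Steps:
59 + 7*((-13 + 13) - 22) = 59 + 7*(0 - 22) = 59 + 7*(-22) = 59 - 154 = -95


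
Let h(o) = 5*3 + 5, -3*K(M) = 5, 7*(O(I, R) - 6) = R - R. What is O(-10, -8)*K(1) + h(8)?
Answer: 10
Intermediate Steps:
O(I, R) = 6 (O(I, R) = 6 + (R - R)/7 = 6 + (1/7)*0 = 6 + 0 = 6)
K(M) = -5/3 (K(M) = -1/3*5 = -5/3)
h(o) = 20 (h(o) = 15 + 5 = 20)
O(-10, -8)*K(1) + h(8) = 6*(-5/3) + 20 = -10 + 20 = 10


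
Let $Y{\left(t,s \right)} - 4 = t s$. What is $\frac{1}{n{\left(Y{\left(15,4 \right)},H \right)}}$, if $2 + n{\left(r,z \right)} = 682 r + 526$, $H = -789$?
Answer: $\frac{1}{44172} \approx 2.2639 \cdot 10^{-5}$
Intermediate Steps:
$Y{\left(t,s \right)} = 4 + s t$ ($Y{\left(t,s \right)} = 4 + t s = 4 + s t$)
$n{\left(r,z \right)} = 524 + 682 r$ ($n{\left(r,z \right)} = -2 + \left(682 r + 526\right) = -2 + \left(526 + 682 r\right) = 524 + 682 r$)
$\frac{1}{n{\left(Y{\left(15,4 \right)},H \right)}} = \frac{1}{524 + 682 \left(4 + 4 \cdot 15\right)} = \frac{1}{524 + 682 \left(4 + 60\right)} = \frac{1}{524 + 682 \cdot 64} = \frac{1}{524 + 43648} = \frac{1}{44172}$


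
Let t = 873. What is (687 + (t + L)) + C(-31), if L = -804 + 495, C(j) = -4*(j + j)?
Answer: 1499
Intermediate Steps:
C(j) = -8*j
L = -309
(687 + (t + L)) + C(-31) = (687 + (873 - 309)) - 8*(-31) = (687 + 564) + 248 = 1251 + 248 = 1499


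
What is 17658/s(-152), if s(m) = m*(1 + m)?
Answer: 8829/11476 ≈ 0.76934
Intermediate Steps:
17658/s(-152) = 17658/((-152*(1 - 152))) = 17658/((-152*(-151))) = 17658/22952 = 17658*(1/22952) = 8829/11476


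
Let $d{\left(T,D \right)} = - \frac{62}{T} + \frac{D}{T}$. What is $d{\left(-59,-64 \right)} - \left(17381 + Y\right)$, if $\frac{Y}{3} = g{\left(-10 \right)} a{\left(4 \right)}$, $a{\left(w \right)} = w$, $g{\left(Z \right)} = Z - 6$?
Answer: $- \frac{1014025}{59} \approx -17187.0$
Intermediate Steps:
$g{\left(Z \right)} = -6 + Z$ ($g{\left(Z \right)} = Z - 6 = -6 + Z$)
$Y = -192$ ($Y = 3 \left(-6 - 10\right) 4 = 3 \left(\left(-16\right) 4\right) = 3 \left(-64\right) = -192$)
$d{\left(-59,-64 \right)} - \left(17381 + Y\right) = \frac{-62 - 64}{-59} - \left(17381 - 192\right) = \left(- \frac{1}{59}\right) \left(-126\right) - 17189 = \frac{126}{59} - 17189 = - \frac{1014025}{59}$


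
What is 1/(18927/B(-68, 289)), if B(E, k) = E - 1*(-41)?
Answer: -1/701 ≈ -0.0014265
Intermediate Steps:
B(E, k) = 41 + E (B(E, k) = E + 41 = 41 + E)
1/(18927/B(-68, 289)) = 1/(18927/(41 - 68)) = 1/(18927/(-27)) = 1/(18927*(-1/27)) = 1/(-701) = -1/701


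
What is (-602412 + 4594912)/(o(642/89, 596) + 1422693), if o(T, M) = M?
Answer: 3992500/1423289 ≈ 2.8051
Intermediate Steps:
(-602412 + 4594912)/(o(642/89, 596) + 1422693) = (-602412 + 4594912)/(596 + 1422693) = 3992500/1423289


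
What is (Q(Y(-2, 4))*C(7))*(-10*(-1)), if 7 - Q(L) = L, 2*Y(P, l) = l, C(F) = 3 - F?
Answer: -200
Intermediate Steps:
Y(P, l) = l/2
Q(L) = 7 - L
(Q(Y(-2, 4))*C(7))*(-10*(-1)) = ((7 - 4/2)*(3 - 1*7))*(-10*(-1)) = ((7 - 1*2)*(3 - 7))*10 = ((7 - 2)*(-4))*10 = (5*(-4))*10 = -20*10 = -200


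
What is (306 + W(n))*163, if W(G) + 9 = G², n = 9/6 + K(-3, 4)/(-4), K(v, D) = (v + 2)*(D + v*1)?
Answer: 782563/16 ≈ 48910.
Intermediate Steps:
K(v, D) = (2 + v)*(D + v)
n = 7/4 (n = 9/6 + ((-3)² + 2*4 + 2*(-3) + 4*(-3))/(-4) = 9*(⅙) + (9 + 8 - 6 - 12)*(-¼) = 3/2 - 1*(-¼) = 3/2 + ¼ = 7/4 ≈ 1.7500)
W(G) = -9 + G²
(306 + W(n))*163 = (306 + (-9 + (7/4)²))*163 = (306 + (-9 + 49/16))*163 = (306 - 95/16)*163 = (4801/16)*163 = 782563/16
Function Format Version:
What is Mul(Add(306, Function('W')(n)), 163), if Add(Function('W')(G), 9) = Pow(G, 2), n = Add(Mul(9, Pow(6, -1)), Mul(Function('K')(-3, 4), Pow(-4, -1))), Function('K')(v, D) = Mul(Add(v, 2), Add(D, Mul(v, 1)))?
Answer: Rational(782563, 16) ≈ 48910.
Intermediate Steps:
Function('K')(v, D) = Mul(Add(2, v), Add(D, v))
n = Rational(7, 4) (n = Add(Mul(9, Pow(6, -1)), Mul(Add(Pow(-3, 2), Mul(2, 4), Mul(2, -3), Mul(4, -3)), Pow(-4, -1))) = Add(Mul(9, Rational(1, 6)), Mul(Add(9, 8, -6, -12), Rational(-1, 4))) = Add(Rational(3, 2), Mul(-1, Rational(-1, 4))) = Add(Rational(3, 2), Rational(1, 4)) = Rational(7, 4) ≈ 1.7500)
Function('W')(G) = Add(-9, Pow(G, 2))
Mul(Add(306, Function('W')(n)), 163) = Mul(Add(306, Add(-9, Pow(Rational(7, 4), 2))), 163) = Mul(Add(306, Add(-9, Rational(49, 16))), 163) = Mul(Add(306, Rational(-95, 16)), 163) = Mul(Rational(4801, 16), 163) = Rational(782563, 16)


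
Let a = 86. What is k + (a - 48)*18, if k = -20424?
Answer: -19740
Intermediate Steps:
k + (a - 48)*18 = -20424 + (86 - 48)*18 = -20424 + 38*18 = -20424 + 684 = -19740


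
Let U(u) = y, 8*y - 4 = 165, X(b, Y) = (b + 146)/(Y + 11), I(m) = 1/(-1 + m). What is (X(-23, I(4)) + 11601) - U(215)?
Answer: 1576339/136 ≈ 11591.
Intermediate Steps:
X(b, Y) = (146 + b)/(11 + Y)
y = 169/8 (y = 1/2 + (1/8)*165 = 1/2 + 165/8 = 169/8 ≈ 21.125)
U(u) = 169/8
(X(-23, I(4)) + 11601) - U(215) = ((146 - 23)/(11 + 1/(-1 + 4)) + 11601) - 1*169/8 = (123/(11 + 1/3) + 11601) - 169/8 = (123/(34/3) + 11601) - 169/8 = ((3/34)*123 + 11601) - 169/8 = (369/34 + 11601) - 169/8 = 394803/34 - 169/8 = 1576339/136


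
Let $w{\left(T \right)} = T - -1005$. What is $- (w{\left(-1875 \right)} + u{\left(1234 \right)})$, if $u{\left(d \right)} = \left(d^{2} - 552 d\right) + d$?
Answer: $-841952$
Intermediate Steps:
$w{\left(T \right)} = 1005 + T$ ($w{\left(T \right)} = T + 1005 = 1005 + T$)
$u{\left(d \right)} = d^{2} - 551 d$
$- (w{\left(-1875 \right)} + u{\left(1234 \right)}) = - (\left(1005 - 1875\right) + 1234 \left(-551 + 1234\right)) = - (-870 + 1234 \cdot 683) = - (-870 + 842822) = \left(-1\right) 841952 = -841952$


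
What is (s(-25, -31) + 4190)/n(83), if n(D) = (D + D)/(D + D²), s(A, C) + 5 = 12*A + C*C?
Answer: 203532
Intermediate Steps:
s(A, C) = -5 + C² + 12*A (s(A, C) = -5 + (12*A + C*C) = -5 + (12*A + C²) = -5 + (C² + 12*A) = -5 + C² + 12*A)
n(D) = 2*D/(D + D²) (n(D) = (2*D)/(D + D²) = 2*D/(D + D²))
(s(-25, -31) + 4190)/n(83) = ((-5 + (-31)² + 12*(-25)) + 4190)/((2/(1 + 83))) = ((-5 + 961 - 300) + 4190)/((2/84)) = (656 + 4190)/((2*(1/84))) = 4846/(1/42) = 4846*42 = 203532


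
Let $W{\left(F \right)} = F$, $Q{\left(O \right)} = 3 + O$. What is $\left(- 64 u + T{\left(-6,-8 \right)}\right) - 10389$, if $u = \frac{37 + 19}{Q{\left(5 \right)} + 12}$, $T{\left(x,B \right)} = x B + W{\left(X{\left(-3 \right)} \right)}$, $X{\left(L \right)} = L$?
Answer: $- \frac{52616}{5} \approx -10523.0$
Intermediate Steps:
$T{\left(x,B \right)} = -3 + B x$ ($T{\left(x,B \right)} = x B - 3 = B x - 3 = -3 + B x$)
$u = \frac{14}{5}$ ($u = \frac{37 + 19}{\left(3 + 5\right) + 12} = \frac{56}{8 + 12} = \frac{56}{20} = 56 \cdot \frac{1}{20} = \frac{14}{5} \approx 2.8$)
$\left(- 64 u + T{\left(-6,-8 \right)}\right) - 10389 = \left(\left(-64\right) \frac{14}{5} - -45\right) - 10389 = \left(- \frac{896}{5} + \left(-3 + 48\right)\right) - 10389 = \left(- \frac{896}{5} + 45\right) - 10389 = - \frac{671}{5} - 10389 = - \frac{52616}{5}$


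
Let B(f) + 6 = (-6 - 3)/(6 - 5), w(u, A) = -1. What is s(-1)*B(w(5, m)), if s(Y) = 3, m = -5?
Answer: -45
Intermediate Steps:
B(f) = -15 (B(f) = -6 + (-6 - 3)/(6 - 5) = -6 - 9/1 = -6 - 9*1 = -6 - 9 = -15)
s(-1)*B(w(5, m)) = 3*(-15) = -45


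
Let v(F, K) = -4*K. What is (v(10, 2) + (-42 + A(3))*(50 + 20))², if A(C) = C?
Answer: 7496644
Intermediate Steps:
(v(10, 2) + (-42 + A(3))*(50 + 20))² = (-4*2 + (-42 + 3)*(50 + 20))² = (-8 - 39*70)² = (-8 - 2730)² = (-2738)² = 7496644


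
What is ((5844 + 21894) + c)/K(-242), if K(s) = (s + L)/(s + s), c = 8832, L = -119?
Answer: 17699880/361 ≈ 49030.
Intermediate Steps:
K(s) = (-119 + s)/(2*s) (K(s) = (s - 119)/(s + s) = (-119 + s)/((2*s)) = (-119 + s)*(1/(2*s)) = (-119 + s)/(2*s))
((5844 + 21894) + c)/K(-242) = ((5844 + 21894) + 8832)/(((½)*(-119 - 242)/(-242))) = (27738 + 8832)/(((½)*(-1/242)*(-361))) = 36570/(361/484) = 36570*(484/361) = 17699880/361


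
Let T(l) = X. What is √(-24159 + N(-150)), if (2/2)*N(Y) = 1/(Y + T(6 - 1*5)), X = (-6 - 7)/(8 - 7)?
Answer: I*√641880634/163 ≈ 155.43*I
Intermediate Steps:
X = -13 (X = -13/1 = -13*1 = -13)
T(l) = -13
N(Y) = 1/(-13 + Y) (N(Y) = 1/(Y - 13) = 1/(-13 + Y))
√(-24159 + N(-150)) = √(-24159 + 1/(-13 - 150)) = √(-24159 + 1/(-163)) = √(-24159 - 1/163) = √(-3937918/163) = I*√641880634/163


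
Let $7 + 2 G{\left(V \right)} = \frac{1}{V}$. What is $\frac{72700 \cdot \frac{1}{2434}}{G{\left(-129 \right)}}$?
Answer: $- \frac{2344575}{275042} \approx -8.5244$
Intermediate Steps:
$G{\left(V \right)} = - \frac{7}{2} + \frac{1}{2 V}$
$\frac{72700 \cdot \frac{1}{2434}}{G{\left(-129 \right)}} = \frac{72700 \cdot \frac{1}{2434}}{\frac{1}{2} \frac{1}{-129} \left(1 - -903\right)} = \frac{72700 \cdot \frac{1}{2434}}{\frac{1}{2} \left(- \frac{1}{129}\right) \left(1 + 903\right)} = \frac{36350}{1217 \cdot \frac{1}{2} \left(- \frac{1}{129}\right) 904} = \frac{36350}{1217 \left(- \frac{452}{129}\right)} = \frac{36350}{1217} \left(- \frac{129}{452}\right) = - \frac{2344575}{275042}$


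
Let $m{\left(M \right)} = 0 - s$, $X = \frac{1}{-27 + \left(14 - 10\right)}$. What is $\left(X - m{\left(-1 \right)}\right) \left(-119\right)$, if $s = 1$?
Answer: $- \frac{2618}{23} \approx -113.83$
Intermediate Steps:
$X = - \frac{1}{23}$ ($X = \frac{1}{-27 + \left(14 - 10\right)} = \frac{1}{-27 + 4} = \frac{1}{-23} = - \frac{1}{23} \approx -0.043478$)
$m{\left(M \right)} = -1$ ($m{\left(M \right)} = 0 - 1 = -1$)
$\left(X - m{\left(-1 \right)}\right) \left(-119\right) = \left(- \frac{1}{23} - -1\right) \left(-119\right) = \left(- \frac{1}{23} + 1\right) \left(-119\right) = \frac{22}{23} \left(-119\right) = - \frac{2618}{23}$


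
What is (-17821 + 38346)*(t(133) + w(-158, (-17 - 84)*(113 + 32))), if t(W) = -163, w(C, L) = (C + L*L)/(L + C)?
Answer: -4451641716900/14803 ≈ -3.0073e+8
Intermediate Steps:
w(C, L) = (C + L²)/(C + L)
(-17821 + 38346)*(t(133) + w(-158, (-17 - 84)*(113 + 32))) = (-17821 + 38346)*(-163 + (-158 + ((-17 - 84)*(113 + 32))²)/(-158 + (-17 - 84)*(113 + 32))) = 20525*(-163 + (-158 + (-101*145)²)/(-158 - 101*145)) = 20525*(-163 + (-158 + (-14645)²)/(-158 - 14645)) = 20525*(-163 + (-158 + 214476025)/(-14803)) = 20525*(-163 - 1/14803*214475867) = 20525*(-163 - 214475867/14803) = 20525*(-216888756/14803) = -4451641716900/14803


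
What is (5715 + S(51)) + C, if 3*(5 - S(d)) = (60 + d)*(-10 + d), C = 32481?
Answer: 36684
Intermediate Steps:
S(d) = 5 - (-10 + d)*(60 + d)/3 (S(d) = 5 - (60 + d)*(-10 + d)/3 = 5 - (-10 + d)*(60 + d)/3)
(5715 + S(51)) + C = (5715 + (205 - 50/3*51 - 1/3*51**2)) + 32481 = (5715 + (205 - 850 - 1/3*2601)) + 32481 = (5715 + (205 - 850 - 867)) + 32481 = (5715 - 1512) + 32481 = 4203 + 32481 = 36684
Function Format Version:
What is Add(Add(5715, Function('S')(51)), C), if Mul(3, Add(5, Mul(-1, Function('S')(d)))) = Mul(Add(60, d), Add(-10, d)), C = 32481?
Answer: 36684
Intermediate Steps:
Function('S')(d) = Add(5, Mul(Rational(-1, 3), Add(-10, d), Add(60, d))) (Function('S')(d) = Add(5, Mul(Rational(-1, 3), Mul(Add(60, d), Add(-10, d)))) = Add(5, Mul(Rational(-1, 3), Mul(Add(-10, d), Add(60, d)))) = Add(5, Mul(Rational(-1, 3), Add(-10, d), Add(60, d))))
Add(Add(5715, Function('S')(51)), C) = Add(Add(5715, Add(205, Mul(Rational(-50, 3), 51), Mul(Rational(-1, 3), Pow(51, 2)))), 32481) = Add(Add(5715, Add(205, -850, Mul(Rational(-1, 3), 2601))), 32481) = Add(Add(5715, Add(205, -850, -867)), 32481) = Add(Add(5715, -1512), 32481) = Add(4203, 32481) = 36684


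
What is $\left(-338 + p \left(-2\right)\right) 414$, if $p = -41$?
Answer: $-105984$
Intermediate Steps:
$\left(-338 + p \left(-2\right)\right) 414 = \left(-338 - -82\right) 414 = \left(-338 + 82\right) 414 = \left(-256\right) 414 = -105984$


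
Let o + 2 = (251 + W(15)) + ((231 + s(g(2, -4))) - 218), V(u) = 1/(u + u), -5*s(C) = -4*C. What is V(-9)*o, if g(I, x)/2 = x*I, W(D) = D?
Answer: -1321/90 ≈ -14.678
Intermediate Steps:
g(I, x) = 2*I*x (g(I, x) = 2*(x*I) = 2*(I*x) = 2*I*x)
s(C) = 4*C/5 (s(C) = -(-4)*C/5 = 4*C/5)
V(u) = 1/(2*u)
o = 1321/5 (o = -2 + ((251 + 15) + ((231 + 4*(2*2*(-4))/5) - 218)) = -2 + (266 + ((231 + (4/5)*(-16)) - 218)) = -2 + (266 + ((231 - 64/5) - 218)) = -2 + (266 + (1091/5 - 218)) = -2 + (266 + 1/5) = -2 + 1331/5 = 1321/5 ≈ 264.20)
V(-9)*o = ((1/2)/(-9))*(1321/5) = ((1/2)*(-1/9))*(1321/5) = -1/18*1321/5 = -1321/90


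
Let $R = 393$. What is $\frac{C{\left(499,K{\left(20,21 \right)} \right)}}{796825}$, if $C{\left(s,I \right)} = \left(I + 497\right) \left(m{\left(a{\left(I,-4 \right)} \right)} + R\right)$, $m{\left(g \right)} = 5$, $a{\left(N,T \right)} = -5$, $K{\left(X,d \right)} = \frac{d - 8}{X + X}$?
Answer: $\frac{3958707}{15936500} \approx 0.2484$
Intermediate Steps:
$K{\left(X,d \right)} = \frac{-8 + d}{2 X}$
$C{\left(s,I \right)} = 197806 + 398 I$ ($C{\left(s,I \right)} = \left(I + 497\right) \left(5 + 393\right) = \left(497 + I\right) 398 = 197806 + 398 I$)
$\frac{C{\left(499,K{\left(20,21 \right)} \right)}}{796825} = \frac{197806 + 398 \frac{-8 + 21}{2 \cdot 20}}{796825} = \left(197806 + 398 \cdot \frac{1}{2} \cdot \frac{1}{20} \cdot 13\right) \frac{1}{796825} = \left(197806 + 398 \cdot \frac{13}{40}\right) \frac{1}{796825} = \left(197806 + \frac{2587}{20}\right) \frac{1}{796825} = \frac{3958707}{20} \cdot \frac{1}{796825} = \frac{3958707}{15936500}$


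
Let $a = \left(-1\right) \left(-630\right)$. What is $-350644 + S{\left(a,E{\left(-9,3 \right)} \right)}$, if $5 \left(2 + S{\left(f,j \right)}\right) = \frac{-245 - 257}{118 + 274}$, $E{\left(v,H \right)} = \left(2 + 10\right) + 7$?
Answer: $- \frac{343633331}{980} \approx -3.5065 \cdot 10^{5}$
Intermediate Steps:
$a = 630$
$E{\left(v,H \right)} = 19$ ($E{\left(v,H \right)} = 12 + 7 = 19$)
$S{\left(f,j \right)} = - \frac{2211}{980}$ ($S{\left(f,j \right)} = -2 + \frac{\left(-245 - 257\right) \frac{1}{118 + 274}}{5} = -2 + \frac{\left(-502\right) \frac{1}{392}}{5} = -2 + \frac{1}{5} \left(- \frac{251}{196}\right) = -2 - \frac{251}{980} = - \frac{2211}{980}$)
$-350644 + S{\left(a,E{\left(-9,3 \right)} \right)} = -350644 - \frac{2211}{980} = - \frac{343633331}{980}$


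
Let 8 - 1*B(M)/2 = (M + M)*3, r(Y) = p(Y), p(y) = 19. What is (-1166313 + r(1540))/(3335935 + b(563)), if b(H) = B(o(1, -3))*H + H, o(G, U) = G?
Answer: -583147/1669375 ≈ -0.34932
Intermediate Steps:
r(Y) = 19
B(M) = 16 - 12*M (B(M) = 16 - 2*(M + M)*3 = 16 - 2*2*M*3 = 16 - 12*M)
b(H) = 5*H (b(H) = (16 - 12*1)*H + H = (16 - 12)*H + H = 4*H + H = 5*H)
(-1166313 + r(1540))/(3335935 + b(563)) = (-1166313 + 19)/(3335935 + 5*563) = -1166294/(3335935 + 2815) = -1166294/3338750 = -1166294*1/3338750 = -583147/1669375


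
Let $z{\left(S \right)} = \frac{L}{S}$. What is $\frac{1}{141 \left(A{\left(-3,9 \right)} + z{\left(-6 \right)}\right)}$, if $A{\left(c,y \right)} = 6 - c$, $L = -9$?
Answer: $\frac{2}{2961} \approx 0.00067545$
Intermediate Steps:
$z{\left(S \right)} = - \frac{9}{S}$
$\frac{1}{141 \left(A{\left(-3,9 \right)} + z{\left(-6 \right)}\right)} = \frac{1}{141 \left(\left(6 - -3\right) - \frac{9}{-6}\right)} = \frac{1}{141 \left(\left(6 + 3\right) - - \frac{3}{2}\right)} = \frac{1}{141 \left(9 + \frac{3}{2}\right)} = \frac{1}{141 \cdot \frac{21}{2}} = \frac{1}{\frac{2961}{2}} = \frac{2}{2961}$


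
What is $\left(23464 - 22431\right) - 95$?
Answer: $938$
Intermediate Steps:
$\left(23464 - 22431\right) - 95 = 1033 - 95 = 938$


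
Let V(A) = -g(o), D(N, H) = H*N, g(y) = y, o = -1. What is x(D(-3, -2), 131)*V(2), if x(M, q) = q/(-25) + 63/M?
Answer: 263/50 ≈ 5.2600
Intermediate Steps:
x(M, q) = 63/M - q/25 (x(M, q) = q*(-1/25) + 63/M = -q/25 + 63/M = 63/M - q/25)
V(A) = 1 (V(A) = -1*(-1) = 1)
x(D(-3, -2), 131)*V(2) = (63/((-2*(-3))) - 1/25*131)*1 = (63/6 - 131/25)*1 = (63*(⅙) - 131/25)*1 = (21/2 - 131/25)*1 = (263/50)*1 = 263/50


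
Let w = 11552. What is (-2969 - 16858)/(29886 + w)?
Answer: -19827/41438 ≈ -0.47847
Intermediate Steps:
(-2969 - 16858)/(29886 + w) = (-2969 - 16858)/(29886 + 11552) = -19827/41438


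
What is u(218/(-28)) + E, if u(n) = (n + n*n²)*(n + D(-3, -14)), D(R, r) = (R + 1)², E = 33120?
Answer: 1342106749/38416 ≈ 34936.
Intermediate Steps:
D(R, r) = (1 + R)²
u(n) = (4 + n)*(n + n³) (u(n) = (n + n*n²)*(n + (1 - 3)²) = (n + n³)*(n + (-2)²) = (n + n³)*(n + 4) = (n + n³)*(4 + n) = (4 + n)*(n + n³))
u(218/(-28)) + E = (218/(-28))*(4 + 218/(-28) + (218/(-28))³ + 4*(218/(-28))²) + 33120 = (218*(-1/28))*(4 + 218*(-1/28) + (218*(-1/28))³ + 4*(218*(-1/28))²) + 33120 = -109*(4 - 109/14 + (-109/14)³ + 4*(-109/14)²)/14 + 33120 = -109*(4 - 109/14 - 1295029/2744 + 4*(11881/196))/14 + 33120 = -109*(4 - 109/14 - 1295029/2744 + 11881/49)/14 + 33120 = -109/14*(-640081/2744) + 33120 = 69768829/38416 + 33120 = 1342106749/38416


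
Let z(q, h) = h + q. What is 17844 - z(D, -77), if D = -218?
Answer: 18139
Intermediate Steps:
17844 - z(D, -77) = 17844 - (-77 - 218) = 17844 - 1*(-295) = 17844 + 295 = 18139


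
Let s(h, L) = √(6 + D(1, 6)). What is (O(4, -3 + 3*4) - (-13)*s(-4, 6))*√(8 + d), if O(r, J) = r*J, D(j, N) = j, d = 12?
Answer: 26*√35 + 72*√5 ≈ 314.81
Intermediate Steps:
s(h, L) = √7 (s(h, L) = √(6 + 1) = √7)
O(r, J) = J*r
(O(4, -3 + 3*4) - (-13)*s(-4, 6))*√(8 + d) = ((-3 + 3*4)*4 - (-13)*√7)*√(8 + 12) = ((-3 + 12)*4 + 13*√7)*√20 = (9*4 + 13*√7)*(2*√5) = (36 + 13*√7)*(2*√5) = 2*√5*(36 + 13*√7)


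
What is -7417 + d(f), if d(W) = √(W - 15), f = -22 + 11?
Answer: -7417 + I*√26 ≈ -7417.0 + 5.099*I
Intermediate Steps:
f = -11
d(W) = √(-15 + W)
-7417 + d(f) = -7417 + √(-15 - 11) = -7417 + √(-26) = -7417 + I*√26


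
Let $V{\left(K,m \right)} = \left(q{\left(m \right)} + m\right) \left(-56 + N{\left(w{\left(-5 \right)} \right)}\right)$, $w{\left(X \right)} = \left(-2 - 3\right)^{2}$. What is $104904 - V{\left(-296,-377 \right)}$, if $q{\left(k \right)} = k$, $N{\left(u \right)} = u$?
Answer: $81530$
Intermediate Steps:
$w{\left(X \right)} = 25$ ($w{\left(X \right)} = \left(-5\right)^{2} = 25$)
$V{\left(K,m \right)} = - 62 m$ ($V{\left(K,m \right)} = \left(m + m\right) \left(-56 + 25\right) = 2 m \left(-31\right) = - 62 m$)
$104904 - V{\left(-296,-377 \right)} = 104904 - \left(-62\right) \left(-377\right) = 104904 - 23374 = 81530$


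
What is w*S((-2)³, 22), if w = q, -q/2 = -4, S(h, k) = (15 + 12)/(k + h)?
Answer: 108/7 ≈ 15.429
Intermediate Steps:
S(h, k) = 27/(h + k)
q = 8 (q = -2*(-4) = 8)
w = 8
w*S((-2)³, 22) = 8*(27/((-2)³ + 22)) = 8*(27/(-8 + 22)) = 8*(27/14) = 108/7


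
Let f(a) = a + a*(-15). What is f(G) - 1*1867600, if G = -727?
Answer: -1857422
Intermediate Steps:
f(a) = -14*a (f(a) = a - 15*a = -14*a)
f(G) - 1*1867600 = -14*(-727) - 1*1867600 = 10178 - 1867600 = -1857422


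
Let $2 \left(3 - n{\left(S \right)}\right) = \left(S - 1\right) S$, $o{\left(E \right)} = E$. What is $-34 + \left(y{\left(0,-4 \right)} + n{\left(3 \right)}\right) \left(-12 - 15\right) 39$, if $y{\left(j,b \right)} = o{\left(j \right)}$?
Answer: $-34$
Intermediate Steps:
$y{\left(j,b \right)} = j$
$n{\left(S \right)} = 3 - \frac{S \left(-1 + S\right)}{2}$ ($n{\left(S \right)} = 3 - \frac{\left(S - 1\right) S}{2} = 3 - \frac{\left(-1 + S\right) S}{2} = 3 - \frac{S \left(-1 + S\right)}{2}$)
$-34 + \left(y{\left(0,-4 \right)} + n{\left(3 \right)}\right) \left(-12 - 15\right) 39 = -34 + \left(0 + \left(3 + \frac{1}{2} \cdot 3 - \frac{3^{2}}{2}\right)\right) \left(-12 - 15\right) 39 = -34 + \left(0 + \left(3 + \frac{3}{2} - \frac{9}{2}\right)\right) \left(-27\right) 39 = -34 + \left(0 + 0\right) \left(-27\right) 39 = -34 + 0 \left(-27\right) 39 = -34 + 0 \cdot 39 = -34 + 0 = -34$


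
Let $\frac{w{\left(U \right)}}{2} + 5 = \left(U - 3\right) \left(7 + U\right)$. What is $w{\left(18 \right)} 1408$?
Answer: $1041920$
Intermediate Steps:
$w{\left(U \right)} = -10 + 2 \left(-3 + U\right) \left(7 + U\right)$ ($w{\left(U \right)} = -10 + 2 \left(U - 3\right) \left(7 + U\right) = -10 + 2 \left(-3 + U\right) \left(7 + U\right)$)
$w{\left(18 \right)} 1408 = \left(-52 + 2 \cdot 18^{2} + 8 \cdot 18\right) 1408 = \left(-52 + 2 \cdot 324 + 144\right) 1408 = \left(-52 + 648 + 144\right) 1408 = 740 \cdot 1408 = 1041920$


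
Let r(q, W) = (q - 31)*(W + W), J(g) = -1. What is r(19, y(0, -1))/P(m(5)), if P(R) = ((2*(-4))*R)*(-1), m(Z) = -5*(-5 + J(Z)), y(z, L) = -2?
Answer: ⅕ ≈ 0.20000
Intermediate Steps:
m(Z) = 30 (m(Z) = -5*(-5 - 1) = -5*(-6) = 30)
r(q, W) = 2*W*(-31 + q) (r(q, W) = (-31 + q)*(2*W) = 2*W*(-31 + q))
P(R) = 8*R (P(R) = -8*R*(-1) = 8*R)
r(19, y(0, -1))/P(m(5)) = (2*(-2)*(-31 + 19))/((8*30)) = (2*(-2)*(-12))/240 = 48*(1/240) = ⅕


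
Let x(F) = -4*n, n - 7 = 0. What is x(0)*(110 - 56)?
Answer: -1512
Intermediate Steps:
n = 7 (n = 7 + 0 = 7)
x(F) = -28 (x(F) = -4*7 = -28)
x(0)*(110 - 56) = -28*(110 - 56) = -28*54 = -1512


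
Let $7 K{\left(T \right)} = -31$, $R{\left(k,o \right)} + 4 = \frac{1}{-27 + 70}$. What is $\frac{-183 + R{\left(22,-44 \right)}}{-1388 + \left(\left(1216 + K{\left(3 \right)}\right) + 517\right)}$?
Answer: $- \frac{7035}{12814} \approx -0.54901$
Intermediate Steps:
$R{\left(k,o \right)} = - \frac{171}{43}$ ($R{\left(k,o \right)} = -4 + \frac{1}{-27 + 70} = -4 + \frac{1}{43} = - \frac{171}{43}$)
$K{\left(T \right)} = - \frac{31}{7}$ ($K{\left(T \right)} = \frac{1}{7} \left(-31\right) = - \frac{31}{7}$)
$\frac{-183 + R{\left(22,-44 \right)}}{-1388 + \left(\left(1216 + K{\left(3 \right)}\right) + 517\right)} = \frac{-183 - \frac{171}{43}}{-1388 + \left(\left(1216 - \frac{31}{7}\right) + 517\right)} = - \frac{8040}{43 \left(-1388 + \left(\frac{8481}{7} + 517\right)\right)} = - \frac{8040}{43 \left(-1388 + \frac{12100}{7}\right)} = - \frac{8040}{43 \cdot \frac{2384}{7}} = \left(- \frac{8040}{43}\right) \frac{7}{2384} = - \frac{7035}{12814}$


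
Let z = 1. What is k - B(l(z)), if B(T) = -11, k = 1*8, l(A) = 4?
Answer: 19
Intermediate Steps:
k = 8
k - B(l(z)) = 8 - 1*(-11) = 8 + 11 = 19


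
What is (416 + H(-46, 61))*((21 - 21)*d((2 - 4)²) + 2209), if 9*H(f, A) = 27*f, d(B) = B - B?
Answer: 614102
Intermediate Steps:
d(B) = 0
H(f, A) = 3*f (H(f, A) = (27*f)/9 = 3*f)
(416 + H(-46, 61))*((21 - 21)*d((2 - 4)²) + 2209) = (416 + 3*(-46))*((21 - 21)*0 + 2209) = (416 - 138)*(0*0 + 2209) = 278*(0 + 2209) = 278*2209 = 614102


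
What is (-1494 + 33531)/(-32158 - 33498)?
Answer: -32037/65656 ≈ -0.48795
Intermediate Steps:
(-1494 + 33531)/(-32158 - 33498) = 32037/(-65656) = 32037*(-1/65656) = -32037/65656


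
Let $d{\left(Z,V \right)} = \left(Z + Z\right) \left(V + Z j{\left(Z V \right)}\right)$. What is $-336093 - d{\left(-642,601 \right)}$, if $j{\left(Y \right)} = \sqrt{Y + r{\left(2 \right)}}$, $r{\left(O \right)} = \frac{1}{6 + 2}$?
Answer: $435591 - 206082 i \sqrt{6173470} \approx 4.3559 \cdot 10^{5} - 5.1204 \cdot 10^{8} i$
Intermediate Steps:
$r{\left(O \right)} = \frac{1}{8}$
$j{\left(Y \right)} = \sqrt{\frac{1}{8} + Y}$ ($j{\left(Y \right)} = \sqrt{Y + \frac{1}{8}} = \sqrt{\frac{1}{8} + Y}$)
$d{\left(Z,V \right)} = 2 Z \left(V + \frac{Z \sqrt{2 + 16 V Z}}{4}\right)$ ($d{\left(Z,V \right)} = \left(Z + Z\right) \left(V + Z \frac{\sqrt{2 + 16 Z V}}{4}\right) = 2 Z \left(V + Z \frac{\sqrt{2 + 16 V Z}}{4}\right) = 2 Z \left(V + \frac{Z \sqrt{2 + 16 V Z}}{4}\right)$)
$-336093 - d{\left(-642,601 \right)} = -336093 - \frac{1}{2} \left(-642\right) \left(4 \cdot 601 - 642 \sqrt{2 + 16 \cdot 601 \left(-642\right)}\right) = -336093 - \frac{1}{2} \left(-642\right) \left(2404 - 642 \sqrt{2 - 6173472}\right) = -336093 - \frac{1}{2} \left(-642\right) \left(2404 - 642 \sqrt{-6173470}\right) = -336093 - \frac{1}{2} \left(-642\right) \left(2404 - 642 i \sqrt{6173470}\right) = -336093 - \left(-771684 + 206082 i \sqrt{6173470}\right) = -336093 + \left(771684 - 206082 i \sqrt{6173470}\right) = 435591 - 206082 i \sqrt{6173470}$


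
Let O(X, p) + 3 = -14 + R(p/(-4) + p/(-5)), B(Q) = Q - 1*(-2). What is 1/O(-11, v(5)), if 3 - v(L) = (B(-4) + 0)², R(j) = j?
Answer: -20/331 ≈ -0.060423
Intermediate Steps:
B(Q) = 2 + Q (B(Q) = Q + 2 = 2 + Q)
v(L) = -1 (v(L) = 3 - ((2 - 4) + 0)² = 3 - (-2 + 0)² = 3 - 1*(-2)² = 3 - 1*4 = 3 - 4 = -1)
O(X, p) = -17 - 9*p/20 (O(X, p) = -3 + (-14 + (p/(-4) + p/(-5))) = -3 + (-14 + (p*(-¼) + p*(-⅕))) = -3 + (-14 + (-p/4 - p/5)) = -3 + (-14 - 9*p/20) = -17 - 9*p/20)
1/O(-11, v(5)) = 1/(-17 - 9/20*(-1)) = 1/(-17 + 9/20) = 1/(-331/20) = -20/331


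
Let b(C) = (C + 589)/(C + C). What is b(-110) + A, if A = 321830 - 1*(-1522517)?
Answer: 405755861/220 ≈ 1.8443e+6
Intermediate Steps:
A = 1844347 (A = 321830 + 1522517 = 1844347)
b(C) = (589 + C)/(2*C) (b(C) = (589 + C)/((2*C)) = (589 + C)*(1/(2*C)) = (589 + C)/(2*C))
b(-110) + A = (½)*(589 - 110)/(-110) + 1844347 = (½)*(-1/110)*479 + 1844347 = -479/220 + 1844347 = 405755861/220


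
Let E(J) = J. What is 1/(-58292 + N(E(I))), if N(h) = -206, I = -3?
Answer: -1/58498 ≈ -1.7095e-5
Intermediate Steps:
1/(-58292 + N(E(I))) = 1/(-58292 - 206) = 1/(-58498) = -1/58498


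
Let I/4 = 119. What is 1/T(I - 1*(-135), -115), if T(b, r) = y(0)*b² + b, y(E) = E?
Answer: 1/611 ≈ 0.0016367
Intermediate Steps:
I = 476 (I = 4*119 = 476)
T(b, r) = b (T(b, r) = 0*b² + b = 0 + b = b)
1/T(I - 1*(-135), -115) = 1/(476 - 1*(-135)) = 1/(476 + 135) = 1/611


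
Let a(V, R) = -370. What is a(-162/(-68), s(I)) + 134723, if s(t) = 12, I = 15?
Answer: 134353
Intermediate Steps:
a(-162/(-68), s(I)) + 134723 = -370 + 134723 = 134353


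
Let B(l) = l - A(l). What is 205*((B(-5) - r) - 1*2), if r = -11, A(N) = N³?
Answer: 26445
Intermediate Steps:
B(l) = l - l³
205*((B(-5) - r) - 1*2) = 205*(((-5 - 1*(-5)³) - 1*(-11)) - 1*2) = 205*(((-5 - 1*(-125)) + 11) - 2) = 205*(((-5 + 125) + 11) - 2) = 205*((120 + 11) - 2) = 205*(131 - 2) = 205*129 = 26445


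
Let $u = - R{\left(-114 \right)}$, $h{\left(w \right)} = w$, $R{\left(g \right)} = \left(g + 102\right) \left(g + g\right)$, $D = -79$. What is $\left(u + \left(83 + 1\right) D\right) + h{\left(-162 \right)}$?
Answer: $-9534$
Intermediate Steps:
$R{\left(g \right)} = 2 g \left(102 + g\right)$ ($R{\left(g \right)} = \left(102 + g\right) 2 g = 2 g \left(102 + g\right)$)
$u = -2736$ ($u = - 2 \left(-114\right) \left(102 - 114\right) = - 2 \left(-114\right) \left(-12\right) = \left(-1\right) 2736 = -2736$)
$\left(u + \left(83 + 1\right) D\right) + h{\left(-162 \right)} = \left(-2736 + \left(83 + 1\right) \left(-79\right)\right) - 162 = \left(-2736 + 84 \left(-79\right)\right) - 162 = \left(-2736 - 6636\right) - 162 = -9372 - 162 = -9534$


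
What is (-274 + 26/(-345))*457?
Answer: -43212092/345 ≈ -1.2525e+5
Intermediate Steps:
(-274 + 26/(-345))*457 = (-274 + 26*(-1/345))*457 = (-274 - 26/345)*457 = -94556/345*457 = -43212092/345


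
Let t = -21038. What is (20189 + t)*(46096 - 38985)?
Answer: -6037239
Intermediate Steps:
(20189 + t)*(46096 - 38985) = (20189 - 21038)*(46096 - 38985) = -849*7111 = -6037239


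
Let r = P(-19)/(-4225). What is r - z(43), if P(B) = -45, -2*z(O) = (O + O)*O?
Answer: 1562414/845 ≈ 1849.0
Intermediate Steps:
z(O) = -O² (z(O) = -(O + O)*O/2 = -2*O*O/2 = -O²)
r = 9/845 (r = -45/(-4225) = -45*(-1/4225) = 9/845 ≈ 0.010651)
r - z(43) = 9/845 - (-1)*43² = 9/845 - (-1)*1849 = 9/845 - 1*(-1849) = 9/845 + 1849 = 1562414/845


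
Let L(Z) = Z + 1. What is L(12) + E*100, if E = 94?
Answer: 9413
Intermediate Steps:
L(Z) = 1 + Z
L(12) + E*100 = (1 + 12) + 94*100 = 13 + 9400 = 9413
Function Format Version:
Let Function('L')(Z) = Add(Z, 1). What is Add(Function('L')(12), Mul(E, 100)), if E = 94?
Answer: 9413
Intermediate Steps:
Function('L')(Z) = Add(1, Z)
Add(Function('L')(12), Mul(E, 100)) = Add(Add(1, 12), Mul(94, 100)) = Add(13, 9400) = 9413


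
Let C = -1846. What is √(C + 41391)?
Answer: √39545 ≈ 198.86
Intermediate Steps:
√(C + 41391) = √(-1846 + 41391) = √39545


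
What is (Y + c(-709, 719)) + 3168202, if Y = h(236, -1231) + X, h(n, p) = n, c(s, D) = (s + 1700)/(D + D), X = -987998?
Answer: 3135473711/1438 ≈ 2.1804e+6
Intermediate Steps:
c(s, D) = (1700 + s)/(2*D) (c(s, D) = (1700 + s)/((2*D)) = (1700 + s)*(1/(2*D)) = (1700 + s)/(2*D))
Y = -987762 (Y = 236 - 987998 = -987762)
(Y + c(-709, 719)) + 3168202 = (-987762 + (½)*(1700 - 709)/719) + 3168202 = (-987762 + (½)*(1/719)*991) + 3168202 = (-987762 + 991/1438) + 3168202 = -1420400765/1438 + 3168202 = 3135473711/1438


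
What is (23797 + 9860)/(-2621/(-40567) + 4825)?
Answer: 455121173/65246132 ≈ 6.9754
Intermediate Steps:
(23797 + 9860)/(-2621/(-40567) + 4825) = 33657/(-2621*(-1/40567) + 4825) = 33657/(2621/40567 + 4825) = 33657/(195738396/40567) = 33657*(40567/195738396) = 455121173/65246132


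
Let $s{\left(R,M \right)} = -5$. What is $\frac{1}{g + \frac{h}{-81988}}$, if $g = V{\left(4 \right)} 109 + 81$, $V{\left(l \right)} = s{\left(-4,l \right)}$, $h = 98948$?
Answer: $- \frac{20497}{9535345} \approx -0.0021496$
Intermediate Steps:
$V{\left(l \right)} = -5$
$g = -464$ ($g = \left(-5\right) 109 + 81 = -545 + 81 = -464$)
$\frac{1}{g + \frac{h}{-81988}} = \frac{1}{-464 + \frac{98948}{-81988}} = \frac{1}{-464 + 98948 \left(- \frac{1}{81988}\right)} = \frac{1}{-464 - \frac{24737}{20497}} = \frac{1}{- \frac{9535345}{20497}} = - \frac{20497}{9535345}$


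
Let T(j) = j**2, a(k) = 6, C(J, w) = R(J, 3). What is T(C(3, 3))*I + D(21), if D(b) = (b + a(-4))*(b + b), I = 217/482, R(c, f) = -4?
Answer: 275030/241 ≈ 1141.2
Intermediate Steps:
C(J, w) = -4
I = 217/482 (I = 217*(1/482) = 217/482 ≈ 0.45021)
D(b) = 2*b*(6 + b) (D(b) = (b + 6)*(b + b) = (6 + b)*(2*b) = 2*b*(6 + b))
T(C(3, 3))*I + D(21) = (-4)**2*(217/482) + 2*21*(6 + 21) = 16*(217/482) + 2*21*27 = 1736/241 + 1134 = 275030/241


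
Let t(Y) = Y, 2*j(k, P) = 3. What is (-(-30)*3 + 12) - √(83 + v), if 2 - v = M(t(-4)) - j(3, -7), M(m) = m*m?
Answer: 102 - √282/2 ≈ 93.604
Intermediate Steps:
j(k, P) = 3/2 (j(k, P) = (½)*3 = 3/2)
M(m) = m²
v = -25/2 (v = 2 - ((-4)² - 1*3/2) = 2 - (16 - 3/2) = 2 - 1*29/2 = 2 - 29/2 = -25/2 ≈ -12.500)
(-(-30)*3 + 12) - √(83 + v) = (-(-30)*3 + 12) - √(83 - 25/2) = (-10*(-9) + 12) - √(141/2) = (90 + 12) - √282/2 = 102 - √282/2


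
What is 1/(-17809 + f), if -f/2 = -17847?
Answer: 1/17885 ≈ 5.5913e-5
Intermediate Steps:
f = 35694 (f = -2*(-17847) = 35694)
1/(-17809 + f) = 1/(-17809 + 35694) = 1/17885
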